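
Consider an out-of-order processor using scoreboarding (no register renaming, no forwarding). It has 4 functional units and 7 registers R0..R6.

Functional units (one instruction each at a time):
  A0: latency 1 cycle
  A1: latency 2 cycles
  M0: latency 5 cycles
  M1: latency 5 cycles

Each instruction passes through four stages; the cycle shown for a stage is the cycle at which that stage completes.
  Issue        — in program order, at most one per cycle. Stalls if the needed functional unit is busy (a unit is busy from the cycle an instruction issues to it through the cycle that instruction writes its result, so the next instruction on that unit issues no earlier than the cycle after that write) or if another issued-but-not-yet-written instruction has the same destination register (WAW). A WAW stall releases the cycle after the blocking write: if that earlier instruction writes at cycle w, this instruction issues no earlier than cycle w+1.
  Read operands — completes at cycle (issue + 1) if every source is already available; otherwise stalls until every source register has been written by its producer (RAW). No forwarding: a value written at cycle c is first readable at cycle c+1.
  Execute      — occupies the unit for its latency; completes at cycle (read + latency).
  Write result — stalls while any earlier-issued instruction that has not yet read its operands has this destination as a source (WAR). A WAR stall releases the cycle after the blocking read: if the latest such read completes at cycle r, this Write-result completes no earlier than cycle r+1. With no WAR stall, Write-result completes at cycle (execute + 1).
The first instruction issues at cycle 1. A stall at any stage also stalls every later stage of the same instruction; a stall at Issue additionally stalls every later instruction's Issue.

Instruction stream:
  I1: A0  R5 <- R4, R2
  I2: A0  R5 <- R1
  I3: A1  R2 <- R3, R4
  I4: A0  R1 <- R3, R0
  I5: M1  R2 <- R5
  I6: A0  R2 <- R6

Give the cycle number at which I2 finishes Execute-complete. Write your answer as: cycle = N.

cycle = 7

I1 -> (1, 2, 3, 4)
I2 -> (5, 6, 7, 8)  // struct: A0 busy until I1 writes@4
I3 -> (6, 7, 9, 10)
I4 -> (9, 10, 11, 12)  // struct: A0 busy until I2 writes@8
I5 -> (11, 12, 17, 18)  // WAW R2: wait I3 write@10
I6 -> (19, 20, 21, 22)  // WAW R2: wait I5 write@18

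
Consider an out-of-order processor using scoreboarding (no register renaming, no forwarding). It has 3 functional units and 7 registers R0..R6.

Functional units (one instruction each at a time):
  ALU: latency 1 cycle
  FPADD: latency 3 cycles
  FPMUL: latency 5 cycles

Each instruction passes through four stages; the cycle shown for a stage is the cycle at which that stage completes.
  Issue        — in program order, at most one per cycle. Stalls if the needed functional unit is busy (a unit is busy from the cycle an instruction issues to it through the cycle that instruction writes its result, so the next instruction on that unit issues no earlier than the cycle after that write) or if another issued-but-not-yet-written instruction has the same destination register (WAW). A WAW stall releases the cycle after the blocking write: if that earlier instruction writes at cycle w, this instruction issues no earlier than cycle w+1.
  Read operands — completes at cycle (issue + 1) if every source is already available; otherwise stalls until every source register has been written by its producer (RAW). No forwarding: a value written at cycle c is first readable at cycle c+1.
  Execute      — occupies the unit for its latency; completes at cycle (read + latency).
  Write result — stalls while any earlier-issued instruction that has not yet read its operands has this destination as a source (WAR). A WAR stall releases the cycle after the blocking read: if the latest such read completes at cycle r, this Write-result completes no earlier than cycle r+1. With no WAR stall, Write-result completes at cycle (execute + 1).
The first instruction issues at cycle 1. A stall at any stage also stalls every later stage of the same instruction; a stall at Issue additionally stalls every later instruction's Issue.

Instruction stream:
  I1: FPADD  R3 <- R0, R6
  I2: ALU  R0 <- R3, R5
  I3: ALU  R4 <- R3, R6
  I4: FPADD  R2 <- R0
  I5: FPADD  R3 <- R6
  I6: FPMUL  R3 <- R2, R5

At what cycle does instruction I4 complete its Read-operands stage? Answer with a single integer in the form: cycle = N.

[1] I1→FPADD
[2] I1 RO, I2→ALU
[5] I1 EX
[6] I1 WR R3
[7] I2 RO
[8] I2 EX
[9] I2 WR R0
[10] I3→ALU
[11] I3 RO, I4→FPADD
[12] I3 EX, I4 RO
[13] I3 WR R4
[15] I4 EX
[16] I4 WR R2
[17] I5→FPADD
[18] I5 RO
[21] I5 EX
[22] I5 WR R3
[23] I6→FPMUL
[24] I6 RO
[29] I6 EX
[30] I6 WR R3

cycle = 12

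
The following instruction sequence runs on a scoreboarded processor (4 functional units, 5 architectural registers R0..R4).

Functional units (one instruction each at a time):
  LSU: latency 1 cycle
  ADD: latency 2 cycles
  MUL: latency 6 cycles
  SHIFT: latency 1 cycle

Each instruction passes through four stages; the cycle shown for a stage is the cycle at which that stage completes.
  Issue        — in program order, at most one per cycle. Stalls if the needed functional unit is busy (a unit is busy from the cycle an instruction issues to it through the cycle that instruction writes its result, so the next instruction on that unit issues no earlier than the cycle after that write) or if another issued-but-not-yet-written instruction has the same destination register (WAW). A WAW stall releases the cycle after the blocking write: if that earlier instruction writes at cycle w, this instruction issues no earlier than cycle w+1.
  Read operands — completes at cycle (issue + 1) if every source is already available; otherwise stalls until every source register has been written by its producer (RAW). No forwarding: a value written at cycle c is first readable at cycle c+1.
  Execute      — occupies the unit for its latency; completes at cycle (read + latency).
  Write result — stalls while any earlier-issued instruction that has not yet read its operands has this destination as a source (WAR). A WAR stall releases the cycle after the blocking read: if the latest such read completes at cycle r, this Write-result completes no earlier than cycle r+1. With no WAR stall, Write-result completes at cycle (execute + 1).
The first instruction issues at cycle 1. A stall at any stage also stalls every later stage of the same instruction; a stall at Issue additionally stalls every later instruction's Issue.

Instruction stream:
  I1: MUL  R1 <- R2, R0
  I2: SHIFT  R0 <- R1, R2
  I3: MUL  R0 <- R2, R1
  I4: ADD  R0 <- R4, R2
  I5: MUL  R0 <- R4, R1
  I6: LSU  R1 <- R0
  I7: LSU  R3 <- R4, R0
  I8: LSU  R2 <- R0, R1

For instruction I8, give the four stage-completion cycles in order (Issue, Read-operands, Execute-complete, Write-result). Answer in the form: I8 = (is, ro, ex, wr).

I8 = (43, 44, 45, 46)

c1: issue I1 (MUL)
c2: I1 read-ops, issue I2 (SHIFT)
c8: I1 finished on MUL
c9: I1→R1
c10: I2 read-ops
c11: I2 finished on SHIFT
c12: I2→R0
c13: issue I3 (MUL)
c14: I3 read-ops
c20: I3 finished on MUL
c21: I3→R0
c22: issue I4 (ADD)
c23: I4 read-ops
c25: I4 finished on ADD
c26: I4→R0
c27: issue I5 (MUL)
c28: I5 read-ops, issue I6 (LSU)
c34: I5 finished on MUL
c35: I5→R0
c36: I6 read-ops
c37: I6 finished on LSU
c38: I6→R1
c39: issue I7 (LSU)
c40: I7 read-ops
c41: I7 finished on LSU
c42: I7→R3
c43: issue I8 (LSU)
c44: I8 read-ops
c45: I8 finished on LSU
c46: I8→R2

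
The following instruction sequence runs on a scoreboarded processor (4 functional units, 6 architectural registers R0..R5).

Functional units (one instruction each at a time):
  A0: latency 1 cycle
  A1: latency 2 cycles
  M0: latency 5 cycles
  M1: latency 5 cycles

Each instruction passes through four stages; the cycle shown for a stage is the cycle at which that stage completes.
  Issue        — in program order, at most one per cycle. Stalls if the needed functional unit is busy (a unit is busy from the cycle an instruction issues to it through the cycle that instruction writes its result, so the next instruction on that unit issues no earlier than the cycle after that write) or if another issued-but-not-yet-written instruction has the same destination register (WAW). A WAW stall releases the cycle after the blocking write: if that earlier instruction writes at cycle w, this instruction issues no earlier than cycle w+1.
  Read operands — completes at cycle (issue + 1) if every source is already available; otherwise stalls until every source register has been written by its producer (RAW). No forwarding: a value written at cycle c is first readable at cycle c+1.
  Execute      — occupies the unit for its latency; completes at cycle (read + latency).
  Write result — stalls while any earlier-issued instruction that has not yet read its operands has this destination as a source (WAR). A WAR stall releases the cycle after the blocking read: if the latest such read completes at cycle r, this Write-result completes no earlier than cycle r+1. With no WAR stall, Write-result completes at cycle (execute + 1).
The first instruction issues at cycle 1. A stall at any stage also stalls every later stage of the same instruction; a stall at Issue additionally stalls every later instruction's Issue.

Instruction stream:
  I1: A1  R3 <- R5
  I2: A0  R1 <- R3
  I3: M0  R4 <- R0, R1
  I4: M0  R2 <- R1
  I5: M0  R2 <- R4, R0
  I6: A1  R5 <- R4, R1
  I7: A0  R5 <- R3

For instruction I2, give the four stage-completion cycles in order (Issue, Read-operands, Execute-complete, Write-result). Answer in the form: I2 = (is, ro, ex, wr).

[I1] 1/2/4/5
[I2] 2/6/7/8  (RAW R3: wait I1 write@5)
[I3] 3/9/14/15  (RAW R1: wait I2 write@8)
[I4] 16/17/22/23  (struct: M0 busy until I3 writes@15)
[I5] 24/25/30/31  (struct: M0 busy until I4 writes@23)
[I6] 25/26/28/29
[I7] 30/31/32/33  (WAW R5: wait I6 write@29)

I2 = (2, 6, 7, 8)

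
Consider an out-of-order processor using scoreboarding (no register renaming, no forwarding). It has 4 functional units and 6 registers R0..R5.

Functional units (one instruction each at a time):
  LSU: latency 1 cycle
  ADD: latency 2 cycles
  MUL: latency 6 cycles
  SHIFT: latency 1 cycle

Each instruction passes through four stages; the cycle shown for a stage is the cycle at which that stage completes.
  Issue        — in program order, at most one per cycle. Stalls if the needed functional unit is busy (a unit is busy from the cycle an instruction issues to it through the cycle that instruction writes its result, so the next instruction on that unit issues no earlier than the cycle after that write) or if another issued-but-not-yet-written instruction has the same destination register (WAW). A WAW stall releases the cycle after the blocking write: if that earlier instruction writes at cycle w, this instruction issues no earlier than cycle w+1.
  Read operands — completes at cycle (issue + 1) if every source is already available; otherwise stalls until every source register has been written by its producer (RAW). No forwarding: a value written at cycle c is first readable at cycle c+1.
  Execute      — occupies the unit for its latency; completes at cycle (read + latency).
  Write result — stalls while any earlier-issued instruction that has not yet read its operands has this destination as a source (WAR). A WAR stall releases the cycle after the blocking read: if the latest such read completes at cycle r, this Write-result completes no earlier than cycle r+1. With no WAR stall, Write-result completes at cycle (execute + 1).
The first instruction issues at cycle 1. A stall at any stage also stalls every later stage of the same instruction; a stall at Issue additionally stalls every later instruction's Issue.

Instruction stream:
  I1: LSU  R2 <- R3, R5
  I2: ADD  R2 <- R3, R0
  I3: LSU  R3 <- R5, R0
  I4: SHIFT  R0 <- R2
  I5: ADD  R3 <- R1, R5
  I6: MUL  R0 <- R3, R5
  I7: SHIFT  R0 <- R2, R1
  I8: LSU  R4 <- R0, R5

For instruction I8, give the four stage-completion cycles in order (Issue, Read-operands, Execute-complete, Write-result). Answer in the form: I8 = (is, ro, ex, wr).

I1  is:1  ro:2  ex:3  wr:4
I2  is:5  ro:6  ex:8  wr:9  — WAW R2: wait I1 write@4
I3  is:6  ro:7  ex:8  wr:9
I4  is:7  ro:10  ex:11  wr:12  — RAW R2: wait I2 write@9
I5  is:10  ro:11  ex:13  wr:14  — WAW R3: wait I3 write@9
I6  is:13  ro:15  ex:21  wr:22  — WAW R0: wait I4 write@12, RAW R3: wait I5 write@14
I7  is:23  ro:24  ex:25  wr:26  — WAW R0: wait I6 write@22
I8  is:24  ro:27  ex:28  wr:29  — RAW R0: wait I7 write@26

I8 = (24, 27, 28, 29)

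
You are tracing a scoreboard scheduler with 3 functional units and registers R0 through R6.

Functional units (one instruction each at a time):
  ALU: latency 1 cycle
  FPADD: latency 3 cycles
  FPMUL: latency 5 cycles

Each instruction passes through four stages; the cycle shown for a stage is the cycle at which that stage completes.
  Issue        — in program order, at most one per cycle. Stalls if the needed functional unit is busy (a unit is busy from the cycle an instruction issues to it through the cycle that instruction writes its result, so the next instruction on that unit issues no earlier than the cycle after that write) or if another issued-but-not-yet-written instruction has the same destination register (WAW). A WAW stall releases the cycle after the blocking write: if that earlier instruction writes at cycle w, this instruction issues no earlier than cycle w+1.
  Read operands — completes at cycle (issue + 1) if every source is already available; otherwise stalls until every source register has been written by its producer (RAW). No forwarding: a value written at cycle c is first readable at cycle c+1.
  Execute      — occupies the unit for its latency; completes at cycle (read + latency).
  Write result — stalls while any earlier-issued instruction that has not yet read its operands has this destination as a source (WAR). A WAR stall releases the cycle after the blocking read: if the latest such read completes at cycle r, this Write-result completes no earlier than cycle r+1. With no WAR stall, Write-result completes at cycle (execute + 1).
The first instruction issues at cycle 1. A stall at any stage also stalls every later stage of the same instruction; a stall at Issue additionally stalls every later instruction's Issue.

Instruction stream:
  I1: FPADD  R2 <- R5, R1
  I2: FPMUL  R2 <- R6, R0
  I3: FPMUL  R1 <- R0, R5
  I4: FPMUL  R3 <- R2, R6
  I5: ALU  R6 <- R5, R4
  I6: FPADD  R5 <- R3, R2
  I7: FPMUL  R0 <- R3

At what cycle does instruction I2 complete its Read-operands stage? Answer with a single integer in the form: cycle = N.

cycle = 8

[1] I1 issues→FPADD
[2] I1 reads
[5] I1 exec-done
[6] I1 writes R2
[7] I2 issues→FPMUL
[8] I2 reads
[13] I2 exec-done
[14] I2 writes R2
[15] I3 issues→FPMUL
[16] I3 reads
[21] I3 exec-done
[22] I3 writes R1
[23] I4 issues→FPMUL
[24] I4 reads; I5 issues→ALU
[25] I5 reads; I6 issues→FPADD
[26] I5 exec-done
[27] I5 writes R6
[29] I4 exec-done
[30] I4 writes R3
[31] I6 reads; I7 issues→FPMUL
[32] I7 reads
[34] I6 exec-done
[35] I6 writes R5
[37] I7 exec-done
[38] I7 writes R0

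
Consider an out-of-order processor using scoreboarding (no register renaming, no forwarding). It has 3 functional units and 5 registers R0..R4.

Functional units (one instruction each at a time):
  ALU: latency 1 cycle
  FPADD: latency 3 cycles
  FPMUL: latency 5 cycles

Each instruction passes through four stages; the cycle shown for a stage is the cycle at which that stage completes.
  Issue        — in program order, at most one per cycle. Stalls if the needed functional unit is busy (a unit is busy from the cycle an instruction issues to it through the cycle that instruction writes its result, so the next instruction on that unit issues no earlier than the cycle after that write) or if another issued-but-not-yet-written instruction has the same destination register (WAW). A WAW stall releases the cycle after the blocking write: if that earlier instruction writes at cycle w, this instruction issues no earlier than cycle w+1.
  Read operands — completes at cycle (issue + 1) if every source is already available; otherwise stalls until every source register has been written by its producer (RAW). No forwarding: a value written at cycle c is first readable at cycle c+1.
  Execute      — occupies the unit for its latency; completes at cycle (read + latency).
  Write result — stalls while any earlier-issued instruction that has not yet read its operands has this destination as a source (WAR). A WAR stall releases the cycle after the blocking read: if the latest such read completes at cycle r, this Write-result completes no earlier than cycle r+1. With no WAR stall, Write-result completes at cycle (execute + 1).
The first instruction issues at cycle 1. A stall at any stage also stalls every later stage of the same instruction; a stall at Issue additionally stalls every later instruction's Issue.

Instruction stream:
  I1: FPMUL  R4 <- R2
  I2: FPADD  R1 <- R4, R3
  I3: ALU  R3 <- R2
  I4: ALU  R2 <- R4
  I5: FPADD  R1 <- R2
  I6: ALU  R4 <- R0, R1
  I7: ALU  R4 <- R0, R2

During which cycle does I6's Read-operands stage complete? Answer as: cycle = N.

cycle = 20

t=1  I1→FPMUL
t=2  I1 RO, I2→FPADD
t=3  I3→ALU
t=4  I3 RO
t=5  I3 EX
t=7  I1 EX
t=8  I1 WR R4
t=9  I2 RO
t=10  I3 WR R3
t=11  I4→ALU
t=12  I2 EX, I4 RO
t=13  I2 WR R1, I4 EX
t=14  I4 WR R2, I5→FPADD
t=15  I5 RO, I6→ALU
t=18  I5 EX
t=19  I5 WR R1
t=20  I6 RO
t=21  I6 EX
t=22  I6 WR R4
t=23  I7→ALU
t=24  I7 RO
t=25  I7 EX
t=26  I7 WR R4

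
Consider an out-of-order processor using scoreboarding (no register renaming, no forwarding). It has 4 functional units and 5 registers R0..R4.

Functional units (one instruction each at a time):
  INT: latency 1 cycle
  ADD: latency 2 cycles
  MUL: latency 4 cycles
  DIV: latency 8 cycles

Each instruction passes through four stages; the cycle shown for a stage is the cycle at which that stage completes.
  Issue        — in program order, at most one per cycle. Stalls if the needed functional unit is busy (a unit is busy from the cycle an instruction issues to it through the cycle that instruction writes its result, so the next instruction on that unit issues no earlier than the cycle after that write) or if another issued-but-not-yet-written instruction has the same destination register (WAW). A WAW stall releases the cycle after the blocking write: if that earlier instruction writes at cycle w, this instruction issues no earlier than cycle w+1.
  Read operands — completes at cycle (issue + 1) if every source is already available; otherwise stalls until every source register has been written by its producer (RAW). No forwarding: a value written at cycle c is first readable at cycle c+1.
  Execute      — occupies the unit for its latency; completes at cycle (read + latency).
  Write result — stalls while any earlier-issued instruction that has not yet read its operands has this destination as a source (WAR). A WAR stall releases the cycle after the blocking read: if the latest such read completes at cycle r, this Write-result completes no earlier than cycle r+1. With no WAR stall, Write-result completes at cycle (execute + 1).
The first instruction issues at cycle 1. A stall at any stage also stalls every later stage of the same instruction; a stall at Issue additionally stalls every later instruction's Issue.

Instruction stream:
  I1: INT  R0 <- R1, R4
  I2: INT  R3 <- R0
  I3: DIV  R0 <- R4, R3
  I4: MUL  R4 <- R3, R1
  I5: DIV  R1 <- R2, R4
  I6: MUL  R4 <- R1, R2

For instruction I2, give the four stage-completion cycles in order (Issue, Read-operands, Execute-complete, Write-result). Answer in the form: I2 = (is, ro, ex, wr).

t=1  I1→INT
t=2  I1 RO
t=3  I1 EX
t=4  I1 WR R0
t=5  I2→INT
t=6  I2 RO | I3→DIV
t=7  I2 EX | I4→MUL
t=8  I2 WR R3
t=9  I3 RO | I4 RO
t=13  I4 EX
t=14  I4 WR R4
t=17  I3 EX
t=18  I3 WR R0
t=19  I5→DIV
t=20  I5 RO | I6→MUL
t=28  I5 EX
t=29  I5 WR R1
t=30  I6 RO
t=34  I6 EX
t=35  I6 WR R4

I2 = (5, 6, 7, 8)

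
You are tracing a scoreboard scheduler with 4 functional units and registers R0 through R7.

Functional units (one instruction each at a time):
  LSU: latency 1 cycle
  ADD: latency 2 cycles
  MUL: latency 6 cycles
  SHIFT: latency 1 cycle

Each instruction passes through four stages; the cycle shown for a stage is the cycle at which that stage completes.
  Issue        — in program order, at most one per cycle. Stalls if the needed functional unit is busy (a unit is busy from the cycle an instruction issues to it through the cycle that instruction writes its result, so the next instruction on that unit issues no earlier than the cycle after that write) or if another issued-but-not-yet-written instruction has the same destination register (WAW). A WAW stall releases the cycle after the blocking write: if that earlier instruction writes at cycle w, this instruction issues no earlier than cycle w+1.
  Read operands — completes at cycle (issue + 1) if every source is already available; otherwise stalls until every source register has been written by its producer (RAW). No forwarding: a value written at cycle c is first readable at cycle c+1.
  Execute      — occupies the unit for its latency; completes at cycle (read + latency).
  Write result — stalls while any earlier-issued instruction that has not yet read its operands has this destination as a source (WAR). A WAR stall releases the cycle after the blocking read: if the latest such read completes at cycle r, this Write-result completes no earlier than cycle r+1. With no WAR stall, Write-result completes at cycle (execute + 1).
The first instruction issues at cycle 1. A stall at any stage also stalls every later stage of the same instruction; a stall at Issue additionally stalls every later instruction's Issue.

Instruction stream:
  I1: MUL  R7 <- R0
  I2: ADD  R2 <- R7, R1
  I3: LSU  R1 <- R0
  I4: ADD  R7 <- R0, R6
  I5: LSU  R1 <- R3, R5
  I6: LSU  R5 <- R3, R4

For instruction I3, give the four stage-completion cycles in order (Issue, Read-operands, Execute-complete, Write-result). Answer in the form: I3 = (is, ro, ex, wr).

  I1 | 1 | 2 | 8 | 9
  I2 | 2 | 10 | 12 | 13   RAW R7: wait I1 write@9
  I3 | 3 | 4 | 5 | 11   WAR R1: wait I2 read@10
  I4 | 14 | 15 | 17 | 18   struct: ADD busy until I2 writes@13
  I5 | 15 | 16 | 17 | 18
  I6 | 19 | 20 | 21 | 22   struct: LSU busy until I5 writes@18

I3 = (3, 4, 5, 11)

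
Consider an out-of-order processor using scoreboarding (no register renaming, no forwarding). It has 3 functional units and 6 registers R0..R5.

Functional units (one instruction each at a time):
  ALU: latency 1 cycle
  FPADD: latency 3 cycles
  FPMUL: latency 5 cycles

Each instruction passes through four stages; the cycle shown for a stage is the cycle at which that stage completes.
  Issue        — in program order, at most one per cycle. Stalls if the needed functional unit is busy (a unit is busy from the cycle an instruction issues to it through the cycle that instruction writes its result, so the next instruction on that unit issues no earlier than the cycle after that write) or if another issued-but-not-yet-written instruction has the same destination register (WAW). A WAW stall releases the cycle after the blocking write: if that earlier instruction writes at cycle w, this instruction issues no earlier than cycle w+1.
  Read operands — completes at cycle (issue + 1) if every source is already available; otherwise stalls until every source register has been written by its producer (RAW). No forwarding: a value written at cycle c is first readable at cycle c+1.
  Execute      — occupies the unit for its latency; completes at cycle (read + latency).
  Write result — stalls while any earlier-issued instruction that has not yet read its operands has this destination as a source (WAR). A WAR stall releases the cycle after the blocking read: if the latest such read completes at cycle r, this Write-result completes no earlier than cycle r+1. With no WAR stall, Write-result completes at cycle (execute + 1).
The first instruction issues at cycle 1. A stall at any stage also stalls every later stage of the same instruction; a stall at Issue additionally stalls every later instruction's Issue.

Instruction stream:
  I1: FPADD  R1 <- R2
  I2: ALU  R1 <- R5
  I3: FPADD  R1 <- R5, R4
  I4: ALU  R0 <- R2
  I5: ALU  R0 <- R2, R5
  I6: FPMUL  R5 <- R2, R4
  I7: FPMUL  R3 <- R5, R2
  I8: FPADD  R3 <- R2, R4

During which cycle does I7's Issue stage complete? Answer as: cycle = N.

cycle 1: I1 issues→FPADD
cycle 2: I1 reads
cycle 5: I1 exec-done
cycle 6: I1 writes R1
cycle 7: I2 issues→ALU
cycle 8: I2 reads
cycle 9: I2 exec-done
cycle 10: I2 writes R1
cycle 11: I3 issues→FPADD
cycle 12: I3 reads | I4 issues→ALU
cycle 13: I4 reads
cycle 14: I4 exec-done
cycle 15: I3 exec-done | I4 writes R0
cycle 16: I3 writes R1 | I5 issues→ALU
cycle 17: I5 reads | I6 issues→FPMUL
cycle 18: I5 exec-done | I6 reads
cycle 19: I5 writes R0
cycle 23: I6 exec-done
cycle 24: I6 writes R5
cycle 25: I7 issues→FPMUL
cycle 26: I7 reads
cycle 31: I7 exec-done
cycle 32: I7 writes R3
cycle 33: I8 issues→FPADD
cycle 34: I8 reads
cycle 37: I8 exec-done
cycle 38: I8 writes R3

cycle = 25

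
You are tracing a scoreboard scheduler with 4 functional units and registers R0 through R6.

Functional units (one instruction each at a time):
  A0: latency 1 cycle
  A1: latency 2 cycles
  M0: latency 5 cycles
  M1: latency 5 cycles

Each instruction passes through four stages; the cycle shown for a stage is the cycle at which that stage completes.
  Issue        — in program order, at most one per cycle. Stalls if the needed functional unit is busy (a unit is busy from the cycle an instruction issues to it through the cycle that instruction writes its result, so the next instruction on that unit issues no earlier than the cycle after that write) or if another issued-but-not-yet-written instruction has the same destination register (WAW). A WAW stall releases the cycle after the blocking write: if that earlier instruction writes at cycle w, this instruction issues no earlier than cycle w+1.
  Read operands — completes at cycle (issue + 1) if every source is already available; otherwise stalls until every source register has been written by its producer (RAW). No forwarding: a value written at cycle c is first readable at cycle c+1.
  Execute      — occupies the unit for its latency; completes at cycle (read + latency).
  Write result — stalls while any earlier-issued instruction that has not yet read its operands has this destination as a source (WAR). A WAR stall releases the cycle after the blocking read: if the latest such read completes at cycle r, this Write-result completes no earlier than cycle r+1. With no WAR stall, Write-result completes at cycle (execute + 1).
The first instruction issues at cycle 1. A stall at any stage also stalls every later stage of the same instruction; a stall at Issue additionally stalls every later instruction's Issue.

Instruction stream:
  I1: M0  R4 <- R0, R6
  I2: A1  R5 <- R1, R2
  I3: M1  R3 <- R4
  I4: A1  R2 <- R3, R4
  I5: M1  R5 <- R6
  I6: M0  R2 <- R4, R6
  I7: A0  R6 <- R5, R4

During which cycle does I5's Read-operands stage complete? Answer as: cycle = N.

cycle = 17

I1: IS=1 RO=2 EX=7 WR=8
I2: IS=2 RO=3 EX=5 WR=6
I3: IS=3 RO=9 EX=14 WR=15  [RAW R4: wait I1 write@8]
I4: IS=7 RO=16 EX=18 WR=19  [struct: A1 busy until I2 writes@6; RAW R3: wait I3 write@15]
I5: IS=16 RO=17 EX=22 WR=23  [struct: M1 busy until I3 writes@15]
I6: IS=20 RO=21 EX=26 WR=27  [WAW R2: wait I4 write@19]
I7: IS=21 RO=24 EX=25 WR=26  [RAW R5: wait I5 write@23]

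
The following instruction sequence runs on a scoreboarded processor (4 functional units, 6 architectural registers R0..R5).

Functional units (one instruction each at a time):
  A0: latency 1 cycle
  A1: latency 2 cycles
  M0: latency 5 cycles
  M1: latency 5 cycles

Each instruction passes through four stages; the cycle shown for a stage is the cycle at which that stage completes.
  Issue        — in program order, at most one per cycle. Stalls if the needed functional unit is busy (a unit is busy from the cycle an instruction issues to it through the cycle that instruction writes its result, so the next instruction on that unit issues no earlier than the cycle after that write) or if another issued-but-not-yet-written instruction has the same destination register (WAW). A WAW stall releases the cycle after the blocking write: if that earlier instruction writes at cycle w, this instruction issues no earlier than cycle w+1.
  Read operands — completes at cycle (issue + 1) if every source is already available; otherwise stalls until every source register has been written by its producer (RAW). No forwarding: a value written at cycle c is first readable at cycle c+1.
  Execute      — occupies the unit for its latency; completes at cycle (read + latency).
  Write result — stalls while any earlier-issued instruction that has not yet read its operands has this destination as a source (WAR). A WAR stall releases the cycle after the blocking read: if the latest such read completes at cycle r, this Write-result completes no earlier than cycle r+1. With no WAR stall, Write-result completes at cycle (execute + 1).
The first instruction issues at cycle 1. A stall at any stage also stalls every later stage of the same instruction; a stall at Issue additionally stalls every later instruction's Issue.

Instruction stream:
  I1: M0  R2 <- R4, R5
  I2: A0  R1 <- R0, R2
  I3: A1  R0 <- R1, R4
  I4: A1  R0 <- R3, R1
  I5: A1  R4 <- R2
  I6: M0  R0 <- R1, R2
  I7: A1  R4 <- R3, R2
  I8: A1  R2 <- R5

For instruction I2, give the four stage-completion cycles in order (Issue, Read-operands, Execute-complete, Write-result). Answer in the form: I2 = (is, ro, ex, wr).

  I1 | 1 | 2 | 7 | 8
  I2 | 2 | 9 | 10 | 11   RAW R2: wait I1 write@8
  I3 | 3 | 12 | 14 | 15   RAW R1: wait I2 write@11
  I4 | 16 | 17 | 19 | 20   struct: A1 busy until I3 writes@15
  I5 | 21 | 22 | 24 | 25   struct: A1 busy until I4 writes@20
  I6 | 22 | 23 | 28 | 29
  I7 | 26 | 27 | 29 | 30   struct: A1 busy until I5 writes@25
  I8 | 31 | 32 | 34 | 35   struct: A1 busy until I7 writes@30

I2 = (2, 9, 10, 11)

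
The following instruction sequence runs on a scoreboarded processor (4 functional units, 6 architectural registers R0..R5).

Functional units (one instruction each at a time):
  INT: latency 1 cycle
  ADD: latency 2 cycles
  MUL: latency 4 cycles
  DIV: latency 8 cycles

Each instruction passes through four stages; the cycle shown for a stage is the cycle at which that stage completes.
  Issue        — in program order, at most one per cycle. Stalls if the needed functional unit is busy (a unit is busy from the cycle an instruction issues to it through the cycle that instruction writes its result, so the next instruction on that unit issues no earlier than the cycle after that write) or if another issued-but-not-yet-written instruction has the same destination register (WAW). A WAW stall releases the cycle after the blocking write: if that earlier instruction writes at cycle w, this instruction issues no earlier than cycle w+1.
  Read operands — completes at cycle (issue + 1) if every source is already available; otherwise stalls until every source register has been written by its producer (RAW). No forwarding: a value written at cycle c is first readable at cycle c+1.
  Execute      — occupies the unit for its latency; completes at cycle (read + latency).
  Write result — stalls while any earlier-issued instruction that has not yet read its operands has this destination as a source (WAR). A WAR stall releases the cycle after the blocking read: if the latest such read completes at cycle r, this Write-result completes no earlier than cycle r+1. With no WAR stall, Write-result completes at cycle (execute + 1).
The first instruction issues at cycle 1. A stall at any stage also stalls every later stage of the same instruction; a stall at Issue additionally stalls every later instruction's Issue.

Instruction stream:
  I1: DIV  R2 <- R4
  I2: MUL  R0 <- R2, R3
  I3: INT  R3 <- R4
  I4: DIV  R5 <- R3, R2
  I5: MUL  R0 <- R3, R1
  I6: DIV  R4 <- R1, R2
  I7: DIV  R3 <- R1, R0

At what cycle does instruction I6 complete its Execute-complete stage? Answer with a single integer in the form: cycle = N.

I1 -> (1, 2, 10, 11)
I2 -> (2, 12, 16, 17)  // RAW R2: wait I1 write@11
I3 -> (3, 4, 5, 13)  // WAR R3: wait I2 read@12
I4 -> (12, 14, 22, 23)  // struct: DIV busy until I1 writes@11, RAW R3: wait I3 write@13
I5 -> (18, 19, 23, 24)  // struct: MUL busy until I2 writes@17
I6 -> (24, 25, 33, 34)  // struct: DIV busy until I4 writes@23
I7 -> (35, 36, 44, 45)  // struct: DIV busy until I6 writes@34

cycle = 33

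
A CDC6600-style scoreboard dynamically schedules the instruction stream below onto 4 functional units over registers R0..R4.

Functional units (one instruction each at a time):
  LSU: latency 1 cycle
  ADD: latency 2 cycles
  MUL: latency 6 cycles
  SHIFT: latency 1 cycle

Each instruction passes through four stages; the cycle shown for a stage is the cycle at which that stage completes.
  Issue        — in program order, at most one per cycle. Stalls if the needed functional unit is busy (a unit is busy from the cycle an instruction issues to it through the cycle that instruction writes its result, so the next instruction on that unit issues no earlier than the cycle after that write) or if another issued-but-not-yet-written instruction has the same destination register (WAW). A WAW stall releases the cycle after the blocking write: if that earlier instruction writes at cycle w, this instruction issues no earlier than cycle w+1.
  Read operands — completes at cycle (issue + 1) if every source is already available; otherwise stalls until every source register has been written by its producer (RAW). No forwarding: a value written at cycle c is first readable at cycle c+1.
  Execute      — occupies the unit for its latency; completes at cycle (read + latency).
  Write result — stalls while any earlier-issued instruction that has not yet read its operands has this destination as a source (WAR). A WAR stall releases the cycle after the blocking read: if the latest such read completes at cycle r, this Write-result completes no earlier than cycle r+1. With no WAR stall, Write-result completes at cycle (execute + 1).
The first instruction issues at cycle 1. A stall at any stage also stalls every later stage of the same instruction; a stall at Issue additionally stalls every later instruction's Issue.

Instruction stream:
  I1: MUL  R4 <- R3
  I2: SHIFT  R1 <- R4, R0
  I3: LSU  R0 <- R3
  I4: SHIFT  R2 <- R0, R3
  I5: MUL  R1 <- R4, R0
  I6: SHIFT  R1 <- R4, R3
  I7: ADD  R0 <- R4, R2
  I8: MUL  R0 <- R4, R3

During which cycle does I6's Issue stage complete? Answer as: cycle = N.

cycle 1: I1 issues→MUL
cycle 2: I1 reads; I2 issues→SHIFT
cycle 3: I3 issues→LSU
cycle 4: I3 reads
cycle 5: I3 exec-done
cycle 8: I1 exec-done
cycle 9: I1 writes R4
cycle 10: I2 reads
cycle 11: I2 exec-done; I3 writes R0
cycle 12: I2 writes R1
cycle 13: I4 issues→SHIFT
cycle 14: I4 reads; I5 issues→MUL
cycle 15: I4 exec-done; I5 reads
cycle 16: I4 writes R2
cycle 21: I5 exec-done
cycle 22: I5 writes R1
cycle 23: I6 issues→SHIFT
cycle 24: I6 reads; I7 issues→ADD
cycle 25: I6 exec-done; I7 reads
cycle 26: I6 writes R1
cycle 27: I7 exec-done
cycle 28: I7 writes R0
cycle 29: I8 issues→MUL
cycle 30: I8 reads
cycle 36: I8 exec-done
cycle 37: I8 writes R0

cycle = 23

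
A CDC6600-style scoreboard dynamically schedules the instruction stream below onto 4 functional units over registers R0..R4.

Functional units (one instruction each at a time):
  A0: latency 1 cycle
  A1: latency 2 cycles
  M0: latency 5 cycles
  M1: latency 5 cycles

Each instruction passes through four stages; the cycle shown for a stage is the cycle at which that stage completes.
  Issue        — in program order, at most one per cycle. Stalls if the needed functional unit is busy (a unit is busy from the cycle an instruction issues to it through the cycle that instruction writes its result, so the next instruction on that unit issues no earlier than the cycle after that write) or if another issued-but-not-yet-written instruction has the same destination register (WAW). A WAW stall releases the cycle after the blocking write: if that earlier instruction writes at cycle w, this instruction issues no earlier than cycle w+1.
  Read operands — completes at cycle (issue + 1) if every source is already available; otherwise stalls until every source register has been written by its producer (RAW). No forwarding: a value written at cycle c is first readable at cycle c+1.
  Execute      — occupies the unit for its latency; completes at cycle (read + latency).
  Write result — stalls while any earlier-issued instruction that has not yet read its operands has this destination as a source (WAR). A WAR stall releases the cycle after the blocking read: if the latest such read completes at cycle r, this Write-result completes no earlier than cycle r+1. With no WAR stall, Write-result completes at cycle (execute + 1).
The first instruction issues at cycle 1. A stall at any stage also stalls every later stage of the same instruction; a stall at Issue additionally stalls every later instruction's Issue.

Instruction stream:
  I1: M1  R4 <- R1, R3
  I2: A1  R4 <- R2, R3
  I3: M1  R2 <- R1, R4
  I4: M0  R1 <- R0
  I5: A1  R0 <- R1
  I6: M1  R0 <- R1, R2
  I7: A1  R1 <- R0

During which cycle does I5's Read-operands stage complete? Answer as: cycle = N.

cycle = 19

t=1  I1 dispatched to M1
t=2  I1 operands ready
t=7  I1 complete
t=8  R4←I1
t=9  I2 dispatched to A1
t=10  I2 operands ready, I3 dispatched to M1
t=11  I4 dispatched to M0
t=12  I2 complete, I4 operands ready
t=13  R4←I2
t=14  I3 operands ready, I5 dispatched to A1
t=17  I4 complete
t=18  R1←I4
t=19  I3 complete, I5 operands ready
t=20  R2←I3
t=21  I5 complete
t=22  R0←I5
t=23  I6 dispatched to M1
t=24  I6 operands ready, I7 dispatched to A1
t=29  I6 complete
t=30  R0←I6
t=31  I7 operands ready
t=33  I7 complete
t=34  R1←I7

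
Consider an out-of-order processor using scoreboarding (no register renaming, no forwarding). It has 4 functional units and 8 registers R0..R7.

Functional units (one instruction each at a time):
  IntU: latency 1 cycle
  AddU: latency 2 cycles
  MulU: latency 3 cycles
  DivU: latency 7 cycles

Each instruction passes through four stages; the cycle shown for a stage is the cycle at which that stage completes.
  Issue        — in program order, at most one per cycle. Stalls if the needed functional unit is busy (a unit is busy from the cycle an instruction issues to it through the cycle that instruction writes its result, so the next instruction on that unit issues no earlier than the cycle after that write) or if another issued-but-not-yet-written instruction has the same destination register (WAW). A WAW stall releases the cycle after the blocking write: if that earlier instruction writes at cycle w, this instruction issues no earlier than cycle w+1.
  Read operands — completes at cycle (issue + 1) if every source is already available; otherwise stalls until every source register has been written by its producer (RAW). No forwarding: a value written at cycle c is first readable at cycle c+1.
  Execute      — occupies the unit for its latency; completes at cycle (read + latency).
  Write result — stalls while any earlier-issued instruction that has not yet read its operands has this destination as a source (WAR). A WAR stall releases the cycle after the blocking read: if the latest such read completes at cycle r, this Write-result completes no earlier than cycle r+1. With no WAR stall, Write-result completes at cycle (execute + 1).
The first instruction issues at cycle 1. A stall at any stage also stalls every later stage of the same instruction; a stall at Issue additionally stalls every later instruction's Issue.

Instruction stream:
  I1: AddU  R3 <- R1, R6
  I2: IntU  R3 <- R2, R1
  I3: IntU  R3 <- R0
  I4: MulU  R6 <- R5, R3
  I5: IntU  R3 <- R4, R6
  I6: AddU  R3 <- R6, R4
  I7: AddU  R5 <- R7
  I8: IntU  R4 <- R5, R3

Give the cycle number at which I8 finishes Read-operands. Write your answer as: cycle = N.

cycle = 32

[I1] 1/2/4/5
[I2] 6/7/8/9  (WAW R3: wait I1 write@5)
[I3] 10/11/12/13  (struct: IntU busy until I2 writes@9)
[I4] 11/14/17/18  (RAW R3: wait I3 write@13)
[I5] 14/19/20/21  (struct: IntU busy until I3 writes@13; RAW R6: wait I4 write@18)
[I6] 22/23/25/26  (WAW R3: wait I5 write@21)
[I7] 27/28/30/31  (struct: AddU busy until I6 writes@26)
[I8] 28/32/33/34  (RAW R5: wait I7 write@31)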